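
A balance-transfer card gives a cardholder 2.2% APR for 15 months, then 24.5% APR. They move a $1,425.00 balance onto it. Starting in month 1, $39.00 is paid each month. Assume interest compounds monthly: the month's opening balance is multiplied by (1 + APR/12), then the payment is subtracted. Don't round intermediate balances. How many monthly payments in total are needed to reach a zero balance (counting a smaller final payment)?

Promo months 1–15 at r₀ = 2.2%/12 = 0.00183333; months 16+ at r₁ = 24.5%/12 = 0.0204167.
After month 15: iterate B ← B·(1+r₀) − $39.00 for 15 months → $872.13.
Then at r₁ with $39.00/mo: n₂ = −ln(1 − r₁·B/P)/ln(1+r₁) ≈ 30.17 → 31 more payments.

46 payments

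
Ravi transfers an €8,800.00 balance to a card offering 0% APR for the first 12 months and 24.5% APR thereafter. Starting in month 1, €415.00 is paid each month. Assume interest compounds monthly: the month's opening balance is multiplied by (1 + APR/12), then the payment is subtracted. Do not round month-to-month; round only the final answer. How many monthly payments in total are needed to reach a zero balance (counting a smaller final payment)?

Promo months 1–12 at r₀ = 0%/12 = 0; months 13+ at r₁ = 24.5%/12 = 0.0204167.
After month 12 (no interest yet): B = €8,800.00 − 12·€415.00 = €3,820.00.
Then at r₁ with €415.00/mo: n₂ = −ln(1 − r₁·B/P)/ln(1+r₁) ≈ 10.30 → 11 more payments.

23 payments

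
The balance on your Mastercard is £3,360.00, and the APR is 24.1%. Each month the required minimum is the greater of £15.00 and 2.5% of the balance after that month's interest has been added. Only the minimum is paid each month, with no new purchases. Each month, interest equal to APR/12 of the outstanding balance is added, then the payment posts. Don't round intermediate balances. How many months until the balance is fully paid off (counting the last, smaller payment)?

Monthly rate r = 24.1%/12 = 2.00833% = 0.0200833.
While 2.5% of the post-interest balance exceeds £15.00, each month B ← (B·(1+r))·(1 − 0.025), i.e. B shrinks by the factor (1+r)·0.975 = 0.99458.
This holds for months 1–321. Entering month 322 the balance is £587.31; 2.5% of the post-interest balance is now below £15.00, so the flat £15.00 minimum applies from here.
From month 322 a fixed £15.00 at rate r clears £587.31 in 78 more payments. Total: 321 + 78 = 399 months.

399 months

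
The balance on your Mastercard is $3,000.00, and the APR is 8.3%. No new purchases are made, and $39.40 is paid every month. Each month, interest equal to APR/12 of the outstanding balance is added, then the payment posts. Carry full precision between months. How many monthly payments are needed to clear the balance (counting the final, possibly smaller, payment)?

109 months

Monthly rate r = 8.3%/12 = 0.691667% = 0.00691667.
Recurrence: B ← B·(1+r) − $39.40.
Month 1: interest $20.75; balance after payment $2,981.35.
Month 2: interest $20.62; balance after payment $2,962.57.
Closed form: n = −ln(1 − rB₀/P)/ln(1+r) = −ln(0.47335)/ln(1.00692) ≈ 108.506, so the balance reaches zero during payment 109.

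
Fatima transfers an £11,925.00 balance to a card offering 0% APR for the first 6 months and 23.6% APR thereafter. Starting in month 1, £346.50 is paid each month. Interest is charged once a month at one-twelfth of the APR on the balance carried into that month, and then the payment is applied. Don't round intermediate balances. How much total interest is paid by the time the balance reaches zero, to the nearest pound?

Promo months 1–6 at r₀ = 0%/12 = 0; months 7+ at r₁ = 23.6%/12 = 0.0196667.
After month 6 (no interest yet): B = £11,925.00 − 6·£346.50 = £9,846.00.
Then at r₁ with £346.50/mo: n₂ = −ln(1 − r₁·B/P)/ln(1+r₁) ≈ 42.02 → 43 more payments.
Total paid = 48·£346.50 + £6.55 = £16,638.55; interest = £16,638.55 − £11,925.00 = £4,713.55.

£4,714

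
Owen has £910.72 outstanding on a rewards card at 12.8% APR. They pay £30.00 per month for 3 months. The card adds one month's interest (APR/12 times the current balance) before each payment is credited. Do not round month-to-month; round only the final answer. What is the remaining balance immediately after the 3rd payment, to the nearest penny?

£849.21

Monthly rate r = 12.8%/12 = 1.06667% = 0.0106667.
Each month: B ← B·(1+r) − £30.00.
Month 1: interest £9.71; balance after payment £890.43.
Month 2: interest £9.50; balance after payment £869.93.
Month 3: interest £9.28; balance after payment £849.21.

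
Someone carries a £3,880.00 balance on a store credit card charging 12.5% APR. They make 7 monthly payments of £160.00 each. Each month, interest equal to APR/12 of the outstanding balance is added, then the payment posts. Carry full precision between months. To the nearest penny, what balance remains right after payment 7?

£3,016.30

Monthly rate r = 12.5%/12 = 1.04167% = 0.0104167.
Each month: B ← B·(1+r) − £160.00.
Month 1: interest £40.42; balance after payment £3,760.42.
Month 2: interest £39.17; balance after payment £3,639.59.
Month 3: interest £37.91; balance after payment £3,517.50.
Month 4: interest £36.64; balance after payment £3,394.14.
Month 5: interest £35.36; balance after payment £3,269.50.
Month 6: interest £34.06; balance after payment £3,143.55.
Month 7: interest £32.75; balance after payment £3,016.30.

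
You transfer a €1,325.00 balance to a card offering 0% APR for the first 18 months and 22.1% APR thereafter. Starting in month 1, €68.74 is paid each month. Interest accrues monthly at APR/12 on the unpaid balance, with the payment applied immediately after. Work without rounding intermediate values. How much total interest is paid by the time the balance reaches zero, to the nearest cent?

Promo months 1–18 at r₀ = 0%/12 = 0; months 19+ at r₁ = 22.1%/12 = 0.0184167.
After month 18 (no interest yet): B = €1,325.00 − 18·€68.74 = €87.68.
Then at r₁ with €68.74/mo: n₂ = −ln(1 − r₁·B/P)/ln(1+r₁) ≈ 1.30 → 2 more payments.
Total paid = 19·€68.74 + €20.93 = €1,326.99; interest = €1,326.99 − €1,325.00 = €1.99.

€1.99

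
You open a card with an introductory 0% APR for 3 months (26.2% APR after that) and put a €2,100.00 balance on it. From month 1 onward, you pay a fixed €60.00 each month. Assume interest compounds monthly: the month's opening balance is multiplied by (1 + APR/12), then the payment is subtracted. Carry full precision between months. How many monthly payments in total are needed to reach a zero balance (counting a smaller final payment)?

Promo months 1–3 at r₀ = 0%/12 = 0; months 4+ at r₁ = 26.2%/12 = 0.0218333.
After month 3 (no interest yet): B = €2,100.00 − 3·€60.00 = €1,920.00.
Then at r₁ with €60.00/mo: n₂ = −ln(1 − r₁·B/P)/ln(1+r₁) ≈ 55.54 → 56 more payments.

59 payments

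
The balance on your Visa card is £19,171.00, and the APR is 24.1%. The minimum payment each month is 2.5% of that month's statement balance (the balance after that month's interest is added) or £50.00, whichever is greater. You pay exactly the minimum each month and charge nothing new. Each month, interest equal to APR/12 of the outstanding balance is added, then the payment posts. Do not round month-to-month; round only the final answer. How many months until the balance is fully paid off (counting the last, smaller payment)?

498 months

Monthly rate r = 24.1%/12 = 2.00833% = 0.0200833.
While 2.5% of the post-interest balance exceeds £50.00, each month B ← (B·(1+r))·(1 − 0.025), i.e. B shrinks by the factor (1+r)·0.975 = 0.99458.
This holds for months 1–420. Entering month 421 the balance is £1,956.85; 2.5% of the post-interest balance is now below £50.00, so the flat £50.00 minimum applies from here.
From month 421 a fixed £50.00 at rate r clears £1,956.85 in 78 more payments. Total: 420 + 78 = 498 months.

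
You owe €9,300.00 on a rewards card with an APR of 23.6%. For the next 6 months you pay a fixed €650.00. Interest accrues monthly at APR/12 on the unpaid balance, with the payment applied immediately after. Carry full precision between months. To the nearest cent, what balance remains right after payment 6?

€6,355.94

Monthly rate r = 23.6%/12 = 1.96667% = 0.0196667.
Each month: B ← B·(1+r) − €650.00.
Month 1: interest €182.90; balance after payment €8,832.90.
Month 2: interest €173.71; balance after payment €8,356.61.
Month 3: interest €164.35; balance after payment €7,870.96.
Month 4: interest €154.80; balance after payment €7,375.76.
Month 5: interest €145.06; balance after payment €6,870.81.
Month 6: interest €135.13; balance after payment €6,355.94.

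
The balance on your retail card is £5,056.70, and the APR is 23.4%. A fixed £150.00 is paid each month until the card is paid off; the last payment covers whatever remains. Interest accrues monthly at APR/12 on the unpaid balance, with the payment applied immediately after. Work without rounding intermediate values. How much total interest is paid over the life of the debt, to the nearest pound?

£3,263

Monthly rate r = 23.4%/12 = 1.95% = 0.0195.
Payoff takes n = ⌈−ln(1 − rB₀/P)/ln(1+r)⌉ = ⌈55.462⌉ = 56 payments; the last is £69.72.
Total paid = 55·£150.00 + £69.72 = £8,319.72.
Total interest = total paid − principal = £8,319.72 − £5,056.70 = £3,263.02.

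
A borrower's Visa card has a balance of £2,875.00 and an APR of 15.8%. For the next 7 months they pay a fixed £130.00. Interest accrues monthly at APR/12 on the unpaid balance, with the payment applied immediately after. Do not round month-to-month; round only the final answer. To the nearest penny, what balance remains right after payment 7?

£2,203.93

Monthly rate r = 15.8%/12 = 1.31667% = 0.0131667.
Each month: B ← B·(1+r) − £130.00.
Month 1: interest £37.85; balance after payment £2,782.85.
Month 2: interest £36.64; balance after payment £2,689.50.
Month 3: interest £35.41; balance after payment £2,594.91.
Month 4: interest £34.17; balance after payment £2,499.07.
Month 5: interest £32.90; balance after payment £2,401.98.
Month 6: interest £31.63; balance after payment £2,303.60.
Month 7: interest £30.33; balance after payment £2,203.93.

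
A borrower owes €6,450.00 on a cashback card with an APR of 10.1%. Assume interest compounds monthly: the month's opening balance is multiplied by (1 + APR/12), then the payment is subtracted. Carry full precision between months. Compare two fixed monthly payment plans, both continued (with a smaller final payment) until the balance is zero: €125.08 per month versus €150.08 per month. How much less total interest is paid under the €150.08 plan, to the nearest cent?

Monthly rate r = 10.1%/12 = 0.841667% = 0.00841667.
At €125.08/mo: n = ⌈−ln(1 − rB₀/P)/ln(1+r)⌉ = 68 payments (last €114.11); total interest = total paid − €6,450.00 = €2,044.47.
At €150.08/mo: 54 payments (last €85.52); total interest €1,589.76.
Interest saved = €2,044.47 − €1,589.76 = €454.71.

€454.71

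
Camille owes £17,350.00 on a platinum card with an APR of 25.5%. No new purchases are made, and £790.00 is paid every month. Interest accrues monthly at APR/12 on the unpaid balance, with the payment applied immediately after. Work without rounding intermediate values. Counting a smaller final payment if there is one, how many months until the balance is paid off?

30 payments

Monthly rate r = 25.5%/12 = 2.125% = 0.02125.
Recurrence: B ← B·(1+r) − £790.00.
Month 1: interest £368.69; balance after payment £16,928.69.
Month 2: interest £359.73; balance after payment £16,498.42.
Closed form: n = −ln(1 − rB₀/P)/ln(1+r) = −ln(0.53331)/ln(1.02125) ≈ 29.897, so the balance reaches zero during payment 30.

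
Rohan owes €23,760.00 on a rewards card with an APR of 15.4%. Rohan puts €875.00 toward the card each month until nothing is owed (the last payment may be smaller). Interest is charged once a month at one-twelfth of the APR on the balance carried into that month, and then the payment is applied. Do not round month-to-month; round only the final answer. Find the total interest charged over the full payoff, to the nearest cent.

Monthly rate r = 15.4%/12 = 1.28333% = 0.0128333.
Payoff takes n = ⌈−ln(1 − rB₀/P)/ln(1+r)⌉ = ⌈33.599⌉ = 34 payments; the last is €525.69.
Total paid = 33·€875.00 + €525.69 = €29,400.69.
Total interest = total paid − principal = €29,400.69 − €23,760.00 = €5,640.69.

€5,640.69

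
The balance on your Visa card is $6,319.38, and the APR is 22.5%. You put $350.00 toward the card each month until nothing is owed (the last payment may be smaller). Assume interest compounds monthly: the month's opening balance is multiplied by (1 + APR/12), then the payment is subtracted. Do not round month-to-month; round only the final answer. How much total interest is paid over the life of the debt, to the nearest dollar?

Monthly rate r = 22.5%/12 = 1.875% = 0.01875.
Payoff takes n = ⌈−ln(1 − rB₀/P)/ln(1+r)⌉ = ⌈22.249⌉ = 23 payments; the last is $87.70.
Total paid = 22·$350.00 + $87.70 = $7,787.70.
Total interest = total paid − principal = $7,787.70 − $6,319.38 = $1,468.32.

$1,468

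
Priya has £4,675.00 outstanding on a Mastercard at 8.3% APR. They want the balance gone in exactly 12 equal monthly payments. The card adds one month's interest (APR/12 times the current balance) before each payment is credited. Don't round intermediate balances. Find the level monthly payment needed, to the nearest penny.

£407.32

Monthly rate r = 8.3%/12 = 0.691667% = 0.00691667.
Level-payment amortization: P = B₀·r / (1 − (1+r)^(−n)) = 4675.00·0.00691667 / (1 − 1.00692^(−12)).
Denominator 1 − (1+r)^(−12) = 0.079385848.
P = 32.3354 / 0.079385848 ≈ 407.32.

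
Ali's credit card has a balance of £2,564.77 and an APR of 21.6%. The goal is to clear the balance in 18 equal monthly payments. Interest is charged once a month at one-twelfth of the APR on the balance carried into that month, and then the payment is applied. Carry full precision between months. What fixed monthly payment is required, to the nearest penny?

£168.08

Monthly rate r = 21.6%/12 = 1.8% = 0.018.
Level-payment amortization: P = B₀·r / (1 − (1+r)^(−n)) = 2564.77·0.018 / (1 − 1.018^(−18)).
Denominator 1 − (1+r)^(−18) = 0.274662726.
P = 46.1659 / 0.274662726 ≈ 168.08.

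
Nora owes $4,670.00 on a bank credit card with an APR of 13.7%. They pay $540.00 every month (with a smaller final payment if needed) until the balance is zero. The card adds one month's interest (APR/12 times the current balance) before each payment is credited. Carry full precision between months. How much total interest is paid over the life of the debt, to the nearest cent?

$275.36

Monthly rate r = 13.7%/12 = 1.14167% = 0.0114167.
Payoff takes n = ⌈−ln(1 − rB₀/P)/ln(1+r)⌉ = ⌈9.157⌉ = 10 payments; the last is $85.36.
Total paid = 9·$540.00 + $85.36 = $4,945.36.
Total interest = total paid − principal = $4,945.36 − $4,670.00 = $275.36.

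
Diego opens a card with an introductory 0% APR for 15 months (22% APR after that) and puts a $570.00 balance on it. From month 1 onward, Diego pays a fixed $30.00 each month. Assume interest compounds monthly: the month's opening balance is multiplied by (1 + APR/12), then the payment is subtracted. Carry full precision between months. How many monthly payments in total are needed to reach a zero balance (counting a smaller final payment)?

Promo months 1–15 at r₀ = 0%/12 = 0; months 16+ at r₁ = 22%/12 = 0.0183333.
After month 15 (no interest yet): B = $570.00 − 15·$30.00 = $120.00.
Then at r₁ with $30.00/mo: n₂ = −ln(1 − r₁·B/P)/ln(1+r₁) ≈ 4.19 → 5 more payments.

20 payments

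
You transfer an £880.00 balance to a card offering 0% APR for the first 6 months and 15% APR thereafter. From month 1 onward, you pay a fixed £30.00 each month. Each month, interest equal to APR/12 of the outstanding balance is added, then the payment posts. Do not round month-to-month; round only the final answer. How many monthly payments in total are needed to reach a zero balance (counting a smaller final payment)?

34 payments

Promo months 1–6 at r₀ = 0%/12 = 0; months 7+ at r₁ = 15%/12 = 0.0125.
After month 6 (no interest yet): B = £880.00 − 6·£30.00 = £700.00.
Then at r₁ with £30.00/mo: n₂ = −ln(1 − r₁·B/P)/ln(1+r₁) ≈ 27.76 → 28 more payments.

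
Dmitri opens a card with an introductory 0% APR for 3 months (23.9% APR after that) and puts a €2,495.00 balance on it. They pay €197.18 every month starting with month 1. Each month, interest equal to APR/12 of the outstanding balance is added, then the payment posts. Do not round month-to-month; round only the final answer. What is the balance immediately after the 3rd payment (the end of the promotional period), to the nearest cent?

Promo months 1–3 at r₀ = 0%/12 = 0; months 4+ at r₁ = 23.9%/12 = 0.0199167.
After month 3 (no interest yet): B = €2,495.00 − 3·€197.18 = €1,903.46.

€1,903.46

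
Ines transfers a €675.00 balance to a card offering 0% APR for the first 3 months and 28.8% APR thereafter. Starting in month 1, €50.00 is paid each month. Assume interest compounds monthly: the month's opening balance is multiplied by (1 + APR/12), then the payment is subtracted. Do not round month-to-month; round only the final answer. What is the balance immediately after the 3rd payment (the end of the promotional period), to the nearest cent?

Promo months 1–3 at r₀ = 0%/12 = 0; months 4+ at r₁ = 28.8%/12 = 0.024.
After month 3 (no interest yet): B = €675.00 − 3·€50.00 = €525.00.

€525.00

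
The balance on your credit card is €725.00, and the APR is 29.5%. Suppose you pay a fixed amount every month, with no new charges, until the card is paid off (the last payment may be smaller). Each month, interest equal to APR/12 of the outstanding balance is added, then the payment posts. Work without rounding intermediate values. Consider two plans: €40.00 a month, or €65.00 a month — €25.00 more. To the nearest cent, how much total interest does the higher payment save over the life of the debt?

Monthly rate r = 29.5%/12 = 2.45833% = 0.0245833.
At €40.00/mo: n = ⌈−ln(1 − rB₀/P)/ln(1+r)⌉ = 25 payments (last €11.56); total interest = total paid − €725.00 = €246.56.
At €65.00/mo: 14 payments (last €12.87); total interest €132.87.
Interest saved = €246.56 − €132.87 = €113.69.

€113.69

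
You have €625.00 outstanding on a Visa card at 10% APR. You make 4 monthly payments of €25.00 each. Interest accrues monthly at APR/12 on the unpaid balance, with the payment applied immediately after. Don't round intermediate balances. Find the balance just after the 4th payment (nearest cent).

Monthly rate r = 10%/12 = 0.833333% = 0.00833333.
Each month: B ← B·(1+r) − €25.00.
Month 1: interest €5.21; balance after payment €605.21.
Month 2: interest €5.04; balance after payment €585.25.
Month 3: interest €4.88; balance after payment €565.13.
Month 4: interest €4.71; balance after payment €544.84.

€544.84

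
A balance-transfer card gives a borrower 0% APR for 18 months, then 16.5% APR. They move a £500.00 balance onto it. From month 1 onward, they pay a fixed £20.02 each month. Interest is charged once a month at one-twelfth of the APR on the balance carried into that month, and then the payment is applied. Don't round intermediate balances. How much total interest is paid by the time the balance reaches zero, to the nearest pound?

£8

Promo months 1–18 at r₀ = 0%/12 = 0; months 19+ at r₁ = 16.5%/12 = 0.01375.
After month 18 (no interest yet): B = £500.00 − 18·£20.02 = £139.64.
Then at r₁ with £20.02/mo: n₂ = −ln(1 − r₁·B/P)/ln(1+r₁) ≈ 7.38 → 8 more payments.
Total paid = 25·£20.02 + £7.70 = £508.20; interest = £508.20 − £500.00 = £8.20.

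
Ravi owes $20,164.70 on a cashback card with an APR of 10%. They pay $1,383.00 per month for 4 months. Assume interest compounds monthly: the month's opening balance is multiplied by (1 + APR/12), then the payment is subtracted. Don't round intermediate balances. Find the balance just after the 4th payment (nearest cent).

$15,243.77

Monthly rate r = 10%/12 = 0.833333% = 0.00833333.
Each month: B ← B·(1+r) − $1,383.00.
Month 1: interest $168.04; balance after payment $18,949.74.
Month 2: interest $157.91; balance after payment $17,724.65.
Month 3: interest $147.71; balance after payment $16,489.36.
Month 4: interest $137.41; balance after payment $15,243.77.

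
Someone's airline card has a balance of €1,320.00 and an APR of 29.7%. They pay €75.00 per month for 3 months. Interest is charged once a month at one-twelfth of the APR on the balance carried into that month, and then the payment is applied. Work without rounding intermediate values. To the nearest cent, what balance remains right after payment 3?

€1,189.84

Monthly rate r = 29.7%/12 = 2.475% = 0.02475.
Each month: B ← B·(1+r) − €75.00.
Month 1: interest €32.67; balance after payment €1,277.67.
Month 2: interest €31.62; balance after payment €1,234.29.
Month 3: interest €30.55; balance after payment €1,189.84.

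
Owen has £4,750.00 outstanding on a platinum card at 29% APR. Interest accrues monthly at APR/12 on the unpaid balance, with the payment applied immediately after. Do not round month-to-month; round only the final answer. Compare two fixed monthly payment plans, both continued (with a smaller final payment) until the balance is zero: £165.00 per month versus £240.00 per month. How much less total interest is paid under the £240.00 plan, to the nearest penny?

£1,681.24

Monthly rate r = 29%/12 = 2.41667% = 0.0241667.
At £165.00/mo: n = ⌈−ln(1 − rB₀/P)/ln(1+r)⌉ = 50 payments (last £136.27); total interest = total paid − £4,750.00 = £3,471.27.
At £240.00/mo: 28 payments (last £60.03); total interest £1,790.03.
Interest saved = £3,471.27 − £1,790.03 = £1,681.24.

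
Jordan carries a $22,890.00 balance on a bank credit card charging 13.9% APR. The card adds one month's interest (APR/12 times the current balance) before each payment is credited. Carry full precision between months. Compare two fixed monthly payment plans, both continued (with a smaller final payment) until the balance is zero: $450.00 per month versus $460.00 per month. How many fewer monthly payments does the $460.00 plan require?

3 fewer payments

Monthly rate r = 13.9%/12 = 1.15833% = 0.0115833.
At $450.00/mo: n = ⌈−ln(1 − rB₀/P)/ln(1+r)⌉ = 78 payments (last $112.70); total interest = total paid − $22,890.00 = $11,872.70.
At $460.00/mo: 75 payments (last $268.96); total interest $11,418.96.
Payments saved = 78 − 75 = 3.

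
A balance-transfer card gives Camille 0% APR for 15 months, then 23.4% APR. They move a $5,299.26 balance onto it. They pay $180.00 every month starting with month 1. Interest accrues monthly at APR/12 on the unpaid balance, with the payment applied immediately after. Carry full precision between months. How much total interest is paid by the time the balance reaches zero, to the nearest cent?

$483.31

Promo months 1–15 at r₀ = 0%/12 = 0; months 16+ at r₁ = 23.4%/12 = 0.0195.
After month 15 (no interest yet): B = $5,299.26 − 15·$180.00 = $2,599.26.
Then at r₁ with $180.00/mo: n₂ = −ln(1 − r₁·B/P)/ln(1+r₁) ≈ 17.12 → 18 more payments.
Total paid = 32·$180.00 + $22.57 = $5,782.57; interest = $5,782.57 − $5,299.26 = $483.31.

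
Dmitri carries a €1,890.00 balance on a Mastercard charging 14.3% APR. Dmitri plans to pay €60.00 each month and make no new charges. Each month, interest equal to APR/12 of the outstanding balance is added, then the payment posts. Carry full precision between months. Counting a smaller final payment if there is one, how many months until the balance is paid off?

40 months

Monthly rate r = 14.3%/12 = 1.19167% = 0.0119167.
Recurrence: B ← B·(1+r) − €60.00.
Month 1: interest €22.52; balance after payment €1,852.52.
Month 2: interest €22.08; balance after payment €1,814.60.
Closed form: n = −ln(1 − rB₀/P)/ln(1+r) = −ln(0.62462)/ln(1.01192) ≈ 39.726, so the balance reaches zero during payment 40.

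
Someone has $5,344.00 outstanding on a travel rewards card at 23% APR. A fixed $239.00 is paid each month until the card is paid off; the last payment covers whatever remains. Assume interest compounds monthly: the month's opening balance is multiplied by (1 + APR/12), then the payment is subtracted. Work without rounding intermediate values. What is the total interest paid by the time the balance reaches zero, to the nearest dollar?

Monthly rate r = 23%/12 = 1.91667% = 0.0191667.
Payoff takes n = ⌈−ln(1 − rB₀/P)/ln(1+r)⌉ = ⌈29.476⌉ = 30 payments; the last is $114.22.
Total paid = 29·$239.00 + $114.22 = $7,045.22.
Total interest = total paid − principal = $7,045.22 − $5,344.00 = $1,701.22.

$1,701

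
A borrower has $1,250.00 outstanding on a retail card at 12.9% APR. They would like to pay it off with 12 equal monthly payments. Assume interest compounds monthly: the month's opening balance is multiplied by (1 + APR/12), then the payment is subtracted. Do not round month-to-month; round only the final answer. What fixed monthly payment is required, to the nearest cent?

$111.59

Monthly rate r = 12.9%/12 = 1.075% = 0.01075.
Level-payment amortization: P = B₀·r / (1 − (1+r)^(−n)) = 1250.00·0.01075 / (1 − 1.01075^(−12)).
Denominator 1 − (1+r)^(−12) = 0.1204207.
P = 13.4375 / 0.1204207 ≈ 111.59.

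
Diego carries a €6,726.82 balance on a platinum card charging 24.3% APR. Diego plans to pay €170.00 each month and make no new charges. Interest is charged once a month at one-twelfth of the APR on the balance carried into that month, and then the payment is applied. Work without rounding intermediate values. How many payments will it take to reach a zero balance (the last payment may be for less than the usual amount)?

Monthly rate r = 24.3%/12 = 2.025% = 0.02025.
Recurrence: B ← B·(1+r) − €170.00.
Month 1: interest €136.22; balance after payment €6,693.04.
Month 2: interest €135.53; balance after payment €6,658.57.
Closed form: n = −ln(1 − rB₀/P)/ln(1+r) = −ln(0.19872)/ln(1.02025) ≈ 80.601, so the balance reaches zero during payment 81.

81 months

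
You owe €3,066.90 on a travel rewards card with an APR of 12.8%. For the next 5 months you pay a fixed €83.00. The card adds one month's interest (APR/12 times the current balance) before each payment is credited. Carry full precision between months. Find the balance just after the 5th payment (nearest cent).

€2,810.05

Monthly rate r = 12.8%/12 = 1.06667% = 0.0106667.
Each month: B ← B·(1+r) − €83.00.
Month 1: interest €32.71; balance after payment €3,016.61.
Month 2: interest €32.18; balance after payment €2,965.79.
Month 3: interest €31.64; balance after payment €2,914.43.
Month 4: interest €31.09; balance after payment €2,862.51.
Month 5: interest €30.53; balance after payment €2,810.05.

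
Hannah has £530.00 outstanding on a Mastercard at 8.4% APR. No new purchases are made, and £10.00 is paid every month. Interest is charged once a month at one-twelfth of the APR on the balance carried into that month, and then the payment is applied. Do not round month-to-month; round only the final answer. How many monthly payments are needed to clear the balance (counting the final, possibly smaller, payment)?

67 months

Monthly rate r = 8.4%/12 = 0.7% = 0.007.
Recurrence: B ← B·(1+r) − £10.00.
Month 1: interest £3.71; balance after payment £523.71.
Month 2: interest £3.67; balance after payment £517.38.
Closed form: n = −ln(1 − rB₀/P)/ln(1+r) = −ln(0.629)/ln(1.007) ≈ 66.464, so the balance reaches zero during payment 67.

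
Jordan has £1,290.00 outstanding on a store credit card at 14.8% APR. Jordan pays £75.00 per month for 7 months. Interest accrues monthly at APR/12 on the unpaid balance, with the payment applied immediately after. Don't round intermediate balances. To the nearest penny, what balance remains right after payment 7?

£860.75

Monthly rate r = 14.8%/12 = 1.23333% = 0.0123333.
Each month: B ← B·(1+r) − £75.00.
Month 1: interest £15.91; balance after payment £1,230.91.
Month 2: interest £15.18; balance after payment £1,171.09.
Month 3: interest £14.44; balance after payment £1,110.53.
Month 4: interest £13.70; balance after payment £1,049.23.
Month 5: interest £12.94; balance after payment £987.17.
Month 6: interest £12.18; balance after payment £924.35.
Month 7: interest £11.40; balance after payment £860.75.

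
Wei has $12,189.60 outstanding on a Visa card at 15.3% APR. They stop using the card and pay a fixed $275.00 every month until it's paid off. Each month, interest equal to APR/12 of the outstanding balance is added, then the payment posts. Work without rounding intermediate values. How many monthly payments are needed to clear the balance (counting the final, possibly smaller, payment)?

Monthly rate r = 15.3%/12 = 1.275% = 0.01275.
Recurrence: B ← B·(1+r) − $275.00.
Month 1: interest $155.42; balance after payment $12,070.02.
Month 2: interest $153.89; balance after payment $11,948.91.
Closed form: n = −ln(1 − rB₀/P)/ln(1+r) = −ln(0.43485)/ln(1.01275) ≈ 65.730, so the balance reaches zero during payment 66.

66 months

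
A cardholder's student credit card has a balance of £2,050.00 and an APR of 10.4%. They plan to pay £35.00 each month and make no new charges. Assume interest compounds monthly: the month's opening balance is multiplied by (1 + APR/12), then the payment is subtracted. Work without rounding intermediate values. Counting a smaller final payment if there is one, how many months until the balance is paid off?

83 months

Monthly rate r = 10.4%/12 = 0.866667% = 0.00866667.
Recurrence: B ← B·(1+r) − £35.00.
Month 1: interest £17.77; balance after payment £2,032.77.
Month 2: interest £17.62; balance after payment £2,015.38.
Closed form: n = −ln(1 − rB₀/P)/ln(1+r) = −ln(0.49238)/ln(1.00867) ≈ 82.104, so the balance reaches zero during payment 83.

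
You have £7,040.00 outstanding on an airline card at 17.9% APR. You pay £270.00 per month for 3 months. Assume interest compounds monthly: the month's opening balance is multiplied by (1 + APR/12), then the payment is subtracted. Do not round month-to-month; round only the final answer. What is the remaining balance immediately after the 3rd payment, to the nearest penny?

Monthly rate r = 17.9%/12 = 1.49167% = 0.0149167.
Each month: B ← B·(1+r) − £270.00.
Month 1: interest £105.01; balance after payment £6,875.01.
Month 2: interest £102.55; balance after payment £6,707.57.
Month 3: interest £100.05; balance after payment £6,537.62.

£6,537.62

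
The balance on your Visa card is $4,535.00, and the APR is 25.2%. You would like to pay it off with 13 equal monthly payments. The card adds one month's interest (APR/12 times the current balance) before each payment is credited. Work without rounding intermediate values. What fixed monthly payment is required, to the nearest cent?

$402.26

Monthly rate r = 25.2%/12 = 2.1% = 0.021.
Level-payment amortization: P = B₀·r / (1 − (1+r)^(−n)) = 4535.00·0.021 / (1 − 1.021^(−13)).
Denominator 1 − (1+r)^(−13) = 0.236752566.
P = 95.235 / 0.236752566 ≈ 402.26.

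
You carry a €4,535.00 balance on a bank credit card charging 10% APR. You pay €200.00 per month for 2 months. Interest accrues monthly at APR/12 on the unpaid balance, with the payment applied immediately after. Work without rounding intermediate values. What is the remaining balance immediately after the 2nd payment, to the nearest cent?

Monthly rate r = 10%/12 = 0.833333% = 0.00833333.
Each month: B ← B·(1+r) − €200.00.
Month 1: interest €37.79; balance after payment €4,372.79.
Month 2: interest €36.44; balance after payment €4,209.23.

€4,209.23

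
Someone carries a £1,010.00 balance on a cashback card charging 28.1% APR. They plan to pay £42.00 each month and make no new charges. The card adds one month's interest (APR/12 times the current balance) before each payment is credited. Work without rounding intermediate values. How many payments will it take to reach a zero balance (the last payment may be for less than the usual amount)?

Monthly rate r = 28.1%/12 = 2.34167% = 0.0234167.
Recurrence: B ← B·(1+r) − £42.00.
Month 1: interest £23.65; balance after payment £991.65.
Month 2: interest £23.22; balance after payment £972.87.
Closed form: n = −ln(1 − rB₀/P)/ln(1+r) = −ln(0.43688)/ln(1.02342) ≈ 35.776, so the balance reaches zero during payment 36.

36 months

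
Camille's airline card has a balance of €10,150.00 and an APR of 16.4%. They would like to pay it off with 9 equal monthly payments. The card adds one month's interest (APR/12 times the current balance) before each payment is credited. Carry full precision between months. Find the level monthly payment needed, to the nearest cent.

Monthly rate r = 16.4%/12 = 1.36667% = 0.0136667.
Level-payment amortization: P = B₀·r / (1 − (1+r)^(−n)) = 10150.00·0.0136667 / (1 − 1.01367^(−9)).
Denominator 1 − (1+r)^(−9) = 0.11499951.
P = 138.717 / 0.11499951 ≈ 1206.24.

€1,206.24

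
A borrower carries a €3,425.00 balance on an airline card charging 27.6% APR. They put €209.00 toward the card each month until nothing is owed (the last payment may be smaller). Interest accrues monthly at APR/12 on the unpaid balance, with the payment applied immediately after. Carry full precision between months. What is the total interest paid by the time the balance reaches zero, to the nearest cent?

€923.39

Monthly rate r = 27.6%/12 = 2.3% = 0.023.
Payoff takes n = ⌈−ln(1 − rB₀/P)/ln(1+r)⌉ = ⌈20.804⌉ = 21 payments; the last is €168.39.
Total paid = 20·€209.00 + €168.39 = €4,348.39.
Total interest = total paid − principal = €4,348.39 − €3,425.00 = €923.39.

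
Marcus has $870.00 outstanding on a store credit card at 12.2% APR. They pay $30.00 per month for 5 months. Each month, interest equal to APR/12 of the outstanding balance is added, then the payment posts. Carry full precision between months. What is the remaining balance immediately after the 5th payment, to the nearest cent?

$762.05

Monthly rate r = 12.2%/12 = 1.01667% = 0.0101667.
Each month: B ← B·(1+r) − $30.00.
Month 1: interest $8.84; balance after payment $848.85.
Month 2: interest $8.63; balance after payment $827.47.
Month 3: interest $8.41; balance after payment $805.89.
Month 4: interest $8.19; balance after payment $784.08.
Month 5: interest $7.97; balance after payment $762.05.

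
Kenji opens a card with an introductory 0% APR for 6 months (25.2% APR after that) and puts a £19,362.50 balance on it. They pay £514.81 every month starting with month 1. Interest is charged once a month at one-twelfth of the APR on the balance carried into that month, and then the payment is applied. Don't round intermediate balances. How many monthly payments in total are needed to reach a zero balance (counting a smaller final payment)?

59 payments

Promo months 1–6 at r₀ = 0%/12 = 0; months 7+ at r₁ = 25.2%/12 = 0.021.
After month 6 (no interest yet): B = £19,362.50 − 6·£514.81 = £16,273.64.
Then at r₁ with £514.81/mo: n₂ = −ln(1 − r₁·B/P)/ln(1+r₁) ≈ 52.45 → 53 more payments.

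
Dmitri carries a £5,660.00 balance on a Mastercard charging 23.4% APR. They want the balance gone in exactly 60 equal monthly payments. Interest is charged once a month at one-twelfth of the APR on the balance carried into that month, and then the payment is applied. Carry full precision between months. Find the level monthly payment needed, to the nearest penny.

£160.86

Monthly rate r = 23.4%/12 = 1.95% = 0.0195.
Level-payment amortization: P = B₀·r / (1 − (1+r)^(−n)) = 5660.00·0.0195 / (1 − 1.0195^(−60)).
Denominator 1 − (1+r)^(−60) = 0.686118158.
P = 110.37 / 0.686118158 ≈ 160.86.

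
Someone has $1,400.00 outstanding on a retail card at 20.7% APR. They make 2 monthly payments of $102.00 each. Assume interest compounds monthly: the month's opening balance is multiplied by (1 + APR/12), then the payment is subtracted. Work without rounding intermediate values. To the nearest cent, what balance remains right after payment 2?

Monthly rate r = 20.7%/12 = 1.725% = 0.01725.
Each month: B ← B·(1+r) − $102.00.
Month 1: interest $24.15; balance after payment $1,322.15.
Month 2: interest $22.81; balance after payment $1,242.96.

$1,242.96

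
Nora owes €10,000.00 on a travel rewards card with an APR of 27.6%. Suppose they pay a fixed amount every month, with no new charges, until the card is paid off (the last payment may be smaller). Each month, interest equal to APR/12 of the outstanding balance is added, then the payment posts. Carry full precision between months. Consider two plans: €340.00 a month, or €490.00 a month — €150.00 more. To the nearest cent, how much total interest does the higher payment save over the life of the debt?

Monthly rate r = 27.6%/12 = 2.3% = 0.023.
At €340.00/mo: n = ⌈−ln(1 − rB₀/P)/ln(1+r)⌉ = 50 payments (last €213.68); total interest = total paid − €10,000.00 = €6,873.68.
At €490.00/mo: 28 payments (last €426.38); total interest €3,656.38.
Interest saved = €6,873.68 − €3,656.38 = €3,217.30.

€3,217.30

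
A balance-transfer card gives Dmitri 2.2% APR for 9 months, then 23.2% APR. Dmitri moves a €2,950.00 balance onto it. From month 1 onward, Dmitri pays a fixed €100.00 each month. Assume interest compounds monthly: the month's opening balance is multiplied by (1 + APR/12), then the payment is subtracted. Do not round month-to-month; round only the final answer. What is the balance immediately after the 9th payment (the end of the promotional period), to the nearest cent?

€2,092.41

Promo months 1–9 at r₀ = 2.2%/12 = 0.00183333; months 10+ at r₁ = 23.2%/12 = 0.0193333.
After month 9: iterate B ← B·(1+r₀) − €100.00 for 9 months → €2,092.41.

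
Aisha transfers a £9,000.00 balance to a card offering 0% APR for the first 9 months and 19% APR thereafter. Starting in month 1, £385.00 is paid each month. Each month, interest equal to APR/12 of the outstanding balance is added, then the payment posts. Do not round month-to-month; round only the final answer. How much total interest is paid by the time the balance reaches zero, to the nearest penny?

Promo months 1–9 at r₀ = 0%/12 = 0; months 10+ at r₁ = 19%/12 = 0.0158333.
After month 9 (no interest yet): B = £9,000.00 − 9·£385.00 = £5,535.00.
Then at r₁ with £385.00/mo: n₂ = −ln(1 − r₁·B/P)/ln(1+r₁) ≈ 16.44 → 17 more payments.
Total paid = 25·£385.00 + £170.90 = £9,795.90; interest = £9,795.90 − £9,000.00 = £795.90.

£795.90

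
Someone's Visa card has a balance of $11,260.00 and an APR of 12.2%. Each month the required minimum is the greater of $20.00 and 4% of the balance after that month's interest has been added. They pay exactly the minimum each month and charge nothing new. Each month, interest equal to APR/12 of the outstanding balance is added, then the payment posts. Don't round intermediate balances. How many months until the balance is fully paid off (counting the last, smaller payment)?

131 months

Monthly rate r = 12.2%/12 = 1.01667% = 0.0101667.
While 4% of the post-interest balance exceeds $20.00, each month B ← (B·(1+r))·(1 − 0.04), i.e. B shrinks by the factor (1+r)·0.96 = 0.96976.
This holds for months 1–102. Entering month 103 the balance is $491.24; 4% of the post-interest balance is now below $20.00, so the flat $20.00 minimum applies from here.
From month 103 a fixed $20.00 at rate r clears $491.24 in 29 more payments. Total: 102 + 29 = 131 months.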